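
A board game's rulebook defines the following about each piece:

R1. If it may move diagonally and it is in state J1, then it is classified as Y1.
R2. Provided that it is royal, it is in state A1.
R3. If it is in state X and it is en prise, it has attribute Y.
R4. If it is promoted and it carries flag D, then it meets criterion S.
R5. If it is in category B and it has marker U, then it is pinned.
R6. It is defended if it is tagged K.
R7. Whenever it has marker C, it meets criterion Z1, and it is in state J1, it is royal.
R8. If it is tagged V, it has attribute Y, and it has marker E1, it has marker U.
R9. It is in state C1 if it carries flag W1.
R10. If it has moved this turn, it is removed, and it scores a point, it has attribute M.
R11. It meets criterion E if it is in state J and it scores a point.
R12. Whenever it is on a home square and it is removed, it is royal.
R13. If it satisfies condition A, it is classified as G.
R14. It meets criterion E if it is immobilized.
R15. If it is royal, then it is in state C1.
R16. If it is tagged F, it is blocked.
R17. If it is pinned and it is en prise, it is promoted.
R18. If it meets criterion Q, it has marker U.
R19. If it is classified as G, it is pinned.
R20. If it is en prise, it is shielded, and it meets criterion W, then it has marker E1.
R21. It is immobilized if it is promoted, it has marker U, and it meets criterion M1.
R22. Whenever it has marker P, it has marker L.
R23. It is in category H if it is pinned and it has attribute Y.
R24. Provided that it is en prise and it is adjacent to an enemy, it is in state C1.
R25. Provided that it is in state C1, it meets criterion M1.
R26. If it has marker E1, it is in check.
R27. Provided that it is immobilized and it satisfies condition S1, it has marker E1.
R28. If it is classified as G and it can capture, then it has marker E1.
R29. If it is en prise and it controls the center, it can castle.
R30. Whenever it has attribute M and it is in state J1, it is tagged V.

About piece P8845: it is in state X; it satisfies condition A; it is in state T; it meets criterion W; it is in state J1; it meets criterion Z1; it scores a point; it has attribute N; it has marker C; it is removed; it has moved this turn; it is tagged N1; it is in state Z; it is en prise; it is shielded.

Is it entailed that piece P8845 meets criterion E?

Yes

By R3 (it is in state X, it is en prise): it has attribute Y.
By R7 (it has marker C, it meets criterion Z1, it is in state J1): it is royal.
By R10 (it has moved this turn, it is removed, it scores a point): it has attribute M.
By R13 (it satisfies condition A): it is classified as G.
By R15 (it is royal): it is in state C1.
By R19 (it is classified as G): it is pinned.
By R20 (it is en prise, it is shielded, it meets criterion W): it has marker E1.
By R25 (it is in state C1): it meets criterion M1.
By R30 (it has attribute M, it is in state J1): it is tagged V.
By R8 (it is tagged V, it has attribute Y, it has marker E1): it has marker U.
By R17 (it is pinned, it is en prise): it is promoted.
By R21 (it is promoted, it has marker U, it meets criterion M1): it is immobilized.
By R14 (it is immobilized): it meets criterion E.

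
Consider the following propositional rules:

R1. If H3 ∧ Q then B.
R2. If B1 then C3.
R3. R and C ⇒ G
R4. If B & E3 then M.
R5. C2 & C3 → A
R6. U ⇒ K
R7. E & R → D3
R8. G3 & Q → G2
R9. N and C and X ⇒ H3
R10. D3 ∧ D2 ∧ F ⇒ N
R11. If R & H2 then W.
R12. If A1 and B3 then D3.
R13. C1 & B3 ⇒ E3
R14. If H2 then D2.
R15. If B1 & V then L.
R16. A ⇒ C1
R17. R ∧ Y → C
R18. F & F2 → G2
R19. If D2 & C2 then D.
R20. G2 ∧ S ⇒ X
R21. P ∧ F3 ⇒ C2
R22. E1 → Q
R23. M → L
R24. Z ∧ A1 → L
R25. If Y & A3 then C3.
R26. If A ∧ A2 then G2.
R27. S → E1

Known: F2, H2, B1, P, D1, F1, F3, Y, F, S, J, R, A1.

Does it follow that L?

Forward chaining from the given facts derives: C3, W, D2, C, G2, X, C2, E1, G, A, C1, D, Q.
Rules concluding L: R15 needs V; R23 needs M; R24 needs Z — none of these are established.

No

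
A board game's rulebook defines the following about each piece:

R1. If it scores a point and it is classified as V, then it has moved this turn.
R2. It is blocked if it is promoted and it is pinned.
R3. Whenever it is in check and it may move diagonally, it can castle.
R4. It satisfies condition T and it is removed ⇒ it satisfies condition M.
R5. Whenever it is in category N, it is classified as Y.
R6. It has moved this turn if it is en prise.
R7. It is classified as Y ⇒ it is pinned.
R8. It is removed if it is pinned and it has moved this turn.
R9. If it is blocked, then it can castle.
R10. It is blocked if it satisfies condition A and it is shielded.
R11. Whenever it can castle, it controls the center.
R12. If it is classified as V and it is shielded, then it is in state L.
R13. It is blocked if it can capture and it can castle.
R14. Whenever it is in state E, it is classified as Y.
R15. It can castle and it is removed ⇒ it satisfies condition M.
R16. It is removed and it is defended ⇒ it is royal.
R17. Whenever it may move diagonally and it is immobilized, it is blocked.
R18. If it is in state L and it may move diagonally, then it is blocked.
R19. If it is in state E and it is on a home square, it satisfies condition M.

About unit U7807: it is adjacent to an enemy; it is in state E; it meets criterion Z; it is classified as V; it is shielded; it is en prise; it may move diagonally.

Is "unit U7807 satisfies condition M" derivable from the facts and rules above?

By R6 (it is en prise): it has moved this turn.
By R12 (it is classified as V, it is shielded): it is in state L.
By R14 (it is in state E): it is classified as Y.
By R18 (it is in state L, it may move diagonally): it is blocked.
By R7 (it is classified as Y): it is pinned.
By R8 (it is pinned, it has moved this turn): it is removed.
By R9 (it is blocked): it can castle.
By R15 (it can castle, it is removed): it satisfies condition M.

Yes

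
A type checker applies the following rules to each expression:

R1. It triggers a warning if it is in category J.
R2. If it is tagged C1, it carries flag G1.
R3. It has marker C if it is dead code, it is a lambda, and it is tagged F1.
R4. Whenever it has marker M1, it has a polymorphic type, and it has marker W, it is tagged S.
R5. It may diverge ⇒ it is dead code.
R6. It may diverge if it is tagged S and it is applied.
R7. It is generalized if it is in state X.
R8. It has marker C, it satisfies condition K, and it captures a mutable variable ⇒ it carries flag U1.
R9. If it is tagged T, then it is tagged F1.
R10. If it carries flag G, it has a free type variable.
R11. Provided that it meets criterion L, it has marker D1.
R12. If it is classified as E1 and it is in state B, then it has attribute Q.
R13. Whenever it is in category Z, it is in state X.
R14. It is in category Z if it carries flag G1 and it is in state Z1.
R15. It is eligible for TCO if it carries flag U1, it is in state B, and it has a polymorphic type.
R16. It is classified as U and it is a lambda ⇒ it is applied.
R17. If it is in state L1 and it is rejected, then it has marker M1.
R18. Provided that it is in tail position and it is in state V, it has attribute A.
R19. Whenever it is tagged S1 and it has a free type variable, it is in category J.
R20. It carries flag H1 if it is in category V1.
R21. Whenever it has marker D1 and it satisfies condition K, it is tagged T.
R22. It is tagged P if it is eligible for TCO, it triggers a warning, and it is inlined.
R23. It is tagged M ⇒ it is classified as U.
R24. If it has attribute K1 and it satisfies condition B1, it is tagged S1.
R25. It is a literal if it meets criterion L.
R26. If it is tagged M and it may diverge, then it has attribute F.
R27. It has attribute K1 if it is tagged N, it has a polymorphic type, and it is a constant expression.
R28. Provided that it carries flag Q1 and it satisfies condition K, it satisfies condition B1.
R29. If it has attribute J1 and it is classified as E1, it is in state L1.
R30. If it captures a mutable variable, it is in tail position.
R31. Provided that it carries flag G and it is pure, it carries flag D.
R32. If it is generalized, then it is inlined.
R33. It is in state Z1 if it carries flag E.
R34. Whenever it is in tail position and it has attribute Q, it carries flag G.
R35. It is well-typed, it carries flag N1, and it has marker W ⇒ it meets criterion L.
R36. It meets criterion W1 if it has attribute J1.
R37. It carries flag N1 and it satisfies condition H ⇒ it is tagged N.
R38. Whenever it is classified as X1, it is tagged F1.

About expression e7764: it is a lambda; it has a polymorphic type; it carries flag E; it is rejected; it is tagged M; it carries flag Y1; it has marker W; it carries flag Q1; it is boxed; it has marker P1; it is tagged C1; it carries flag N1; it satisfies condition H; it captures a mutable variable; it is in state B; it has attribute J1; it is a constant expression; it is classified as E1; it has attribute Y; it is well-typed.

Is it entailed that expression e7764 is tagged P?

Forward chaining from the given facts derives: carries flag G1, has attribute Q, is classified as U, is in state L1, is in tail position, is in state Z1, carries flag G, meets criterion L, meets criterion W1, is tagged N, has a free type variable, has marker D1, is in category Z, is applied, has marker M1, is a literal, has attribute K1, is tagged S, may diverge, is in state X, has attribute F, is dead code, is generalized, is inlined.
The only rule concluding "it is tagged P" is R22, which needs "it is eligible for TCO"; that is never established.

No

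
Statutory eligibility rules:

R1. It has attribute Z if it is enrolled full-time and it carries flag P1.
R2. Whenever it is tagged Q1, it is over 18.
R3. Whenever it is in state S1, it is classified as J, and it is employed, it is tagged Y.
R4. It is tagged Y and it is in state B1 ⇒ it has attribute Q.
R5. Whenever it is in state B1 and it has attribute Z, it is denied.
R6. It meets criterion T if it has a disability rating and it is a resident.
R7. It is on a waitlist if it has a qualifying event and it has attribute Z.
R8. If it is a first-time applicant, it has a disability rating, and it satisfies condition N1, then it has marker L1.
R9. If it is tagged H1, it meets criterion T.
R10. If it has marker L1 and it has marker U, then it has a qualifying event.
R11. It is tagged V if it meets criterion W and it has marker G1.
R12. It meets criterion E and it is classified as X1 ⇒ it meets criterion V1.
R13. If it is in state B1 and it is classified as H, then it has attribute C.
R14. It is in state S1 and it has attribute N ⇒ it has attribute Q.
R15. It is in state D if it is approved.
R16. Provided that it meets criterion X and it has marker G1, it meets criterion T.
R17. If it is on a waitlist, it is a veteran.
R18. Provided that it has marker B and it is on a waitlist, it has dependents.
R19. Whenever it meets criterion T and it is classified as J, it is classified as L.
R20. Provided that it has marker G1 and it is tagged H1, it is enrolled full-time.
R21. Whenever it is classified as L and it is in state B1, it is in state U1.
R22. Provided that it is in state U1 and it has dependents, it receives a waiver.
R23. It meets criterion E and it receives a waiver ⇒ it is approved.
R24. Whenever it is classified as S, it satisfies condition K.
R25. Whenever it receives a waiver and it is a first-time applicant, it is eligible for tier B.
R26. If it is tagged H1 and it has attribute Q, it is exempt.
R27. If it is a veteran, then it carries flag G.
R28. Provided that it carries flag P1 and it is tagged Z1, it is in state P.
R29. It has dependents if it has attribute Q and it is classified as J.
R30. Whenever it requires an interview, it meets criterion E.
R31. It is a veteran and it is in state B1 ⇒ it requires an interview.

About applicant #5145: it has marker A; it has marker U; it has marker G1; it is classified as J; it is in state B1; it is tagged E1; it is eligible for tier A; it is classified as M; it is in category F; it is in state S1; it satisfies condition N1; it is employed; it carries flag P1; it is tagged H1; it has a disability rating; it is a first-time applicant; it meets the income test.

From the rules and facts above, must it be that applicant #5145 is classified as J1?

Forward chaining from the given facts derives: is tagged Y, has attribute Q, has marker L1, meets criterion T, has a qualifying event, is classified as L, is enrolled full-time, is in state U1, is exempt, has dependents, has attribute Z, is denied, is on a waitlist, is a veteran, receives a waiver, is eligible for tier B, carries flag G, requires an interview, meets criterion E, is approved, is in state D.
No rule has "it is classified as J1" as its conclusion, and it is not among the given facts.

No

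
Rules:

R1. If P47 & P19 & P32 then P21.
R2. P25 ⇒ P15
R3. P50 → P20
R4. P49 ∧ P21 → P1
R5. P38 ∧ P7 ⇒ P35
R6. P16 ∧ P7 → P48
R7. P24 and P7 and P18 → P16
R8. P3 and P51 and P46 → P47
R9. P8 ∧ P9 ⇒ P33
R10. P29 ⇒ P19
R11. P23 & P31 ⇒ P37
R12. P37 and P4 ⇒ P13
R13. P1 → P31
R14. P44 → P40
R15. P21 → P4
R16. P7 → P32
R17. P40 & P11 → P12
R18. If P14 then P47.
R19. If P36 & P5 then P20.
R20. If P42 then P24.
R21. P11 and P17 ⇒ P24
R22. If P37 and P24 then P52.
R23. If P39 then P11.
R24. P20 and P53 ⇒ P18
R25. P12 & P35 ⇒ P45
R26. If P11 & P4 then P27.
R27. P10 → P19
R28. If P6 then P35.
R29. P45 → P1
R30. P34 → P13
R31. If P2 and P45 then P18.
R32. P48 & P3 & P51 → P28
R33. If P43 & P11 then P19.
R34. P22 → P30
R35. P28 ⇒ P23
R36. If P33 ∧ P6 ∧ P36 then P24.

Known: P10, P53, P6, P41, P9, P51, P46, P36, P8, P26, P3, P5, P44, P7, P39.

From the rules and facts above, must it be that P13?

P47  (by R8: P3, P51, P46)
P33  (by R9: P8, P9)
P40  (by R14: P44)
P32  (by R16: P7)
P20  (by R19: P36, P5)
P11  (by R23: P39)
P18  (by R24: P20, P53)
P19  (by R27: P10)
P35  (by R28: P6)
P24  (by R36: P33, P6, P36)
P21  (by R1: P47, P19, P32)
P16  (by R7: P24, P7, P18)
P4  (by R15: P21)
P12  (by R17: P40, P11)
P45  (by R25: P12, P35)
P1  (by R29: P45)
P48  (by R6: P16, P7)
P31  (by R13: P1)
P28  (by R32: P48, P3, P51)
P23  (by R35: P28)
P37  (by R11: P23, P31)
P13  (by R12: P37, P4)

Yes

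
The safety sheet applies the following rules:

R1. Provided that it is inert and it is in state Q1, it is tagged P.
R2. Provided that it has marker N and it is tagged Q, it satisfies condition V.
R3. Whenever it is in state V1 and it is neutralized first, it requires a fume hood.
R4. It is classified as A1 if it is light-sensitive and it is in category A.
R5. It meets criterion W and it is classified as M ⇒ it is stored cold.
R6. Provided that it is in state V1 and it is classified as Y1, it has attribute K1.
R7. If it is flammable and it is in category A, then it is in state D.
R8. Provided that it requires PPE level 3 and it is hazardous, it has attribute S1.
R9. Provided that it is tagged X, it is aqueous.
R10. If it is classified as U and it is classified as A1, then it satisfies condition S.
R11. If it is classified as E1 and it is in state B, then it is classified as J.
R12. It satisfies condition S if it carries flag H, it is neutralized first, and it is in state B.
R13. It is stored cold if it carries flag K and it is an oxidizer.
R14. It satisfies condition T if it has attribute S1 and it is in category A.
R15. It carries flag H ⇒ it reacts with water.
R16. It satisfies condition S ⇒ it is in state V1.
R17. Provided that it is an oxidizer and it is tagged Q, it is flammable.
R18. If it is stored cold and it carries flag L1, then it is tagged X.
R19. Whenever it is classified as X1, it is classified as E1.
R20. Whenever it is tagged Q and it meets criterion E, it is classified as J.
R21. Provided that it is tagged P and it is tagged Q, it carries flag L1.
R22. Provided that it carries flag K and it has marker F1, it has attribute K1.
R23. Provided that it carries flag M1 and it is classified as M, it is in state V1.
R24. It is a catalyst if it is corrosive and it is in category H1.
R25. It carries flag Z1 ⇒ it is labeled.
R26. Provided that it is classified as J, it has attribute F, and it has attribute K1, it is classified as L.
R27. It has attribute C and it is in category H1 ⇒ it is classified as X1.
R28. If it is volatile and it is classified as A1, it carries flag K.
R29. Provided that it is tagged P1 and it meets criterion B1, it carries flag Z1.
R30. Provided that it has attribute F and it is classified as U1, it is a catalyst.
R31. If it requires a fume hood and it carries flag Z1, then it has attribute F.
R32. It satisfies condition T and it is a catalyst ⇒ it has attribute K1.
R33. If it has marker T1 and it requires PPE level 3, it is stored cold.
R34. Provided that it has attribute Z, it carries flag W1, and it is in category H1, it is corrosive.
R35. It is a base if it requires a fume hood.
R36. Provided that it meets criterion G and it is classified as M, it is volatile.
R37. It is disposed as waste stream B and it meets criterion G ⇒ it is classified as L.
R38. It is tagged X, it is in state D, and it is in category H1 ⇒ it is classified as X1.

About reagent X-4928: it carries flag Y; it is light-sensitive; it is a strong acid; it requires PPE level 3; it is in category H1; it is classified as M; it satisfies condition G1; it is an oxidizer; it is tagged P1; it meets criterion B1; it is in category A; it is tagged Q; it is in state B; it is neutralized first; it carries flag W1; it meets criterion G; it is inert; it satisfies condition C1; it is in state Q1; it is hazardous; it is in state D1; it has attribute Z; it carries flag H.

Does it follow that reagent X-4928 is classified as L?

Yes

By R1 (it is inert, it is in state Q1): it is tagged P.
By R4 (it is light-sensitive, it is in category A): it is classified as A1.
By R8 (it requires PPE level 3, it is hazardous): it has attribute S1.
By R12 (it carries flag H, it is neutralized first, it is in state B): it satisfies condition S.
By R14 (it has attribute S1, it is in category A): it satisfies condition T.
By R16 (it satisfies condition S): it is in state V1.
By R17 (it is an oxidizer, it is tagged Q): it is flammable.
By R21 (it is tagged P, it is tagged Q): it carries flag L1.
By R29 (it is tagged P1, it meets criterion B1): it carries flag Z1.
By R34 (it has attribute Z, it carries flag W1, it is in category H1): it is corrosive.
By R36 (it meets criterion G, it is classified as M): it is volatile.
By R3 (it is in state V1, it is neutralized first): it requires a fume hood.
By R7 (it is flammable, it is in category A): it is in state D.
By R24 (it is corrosive, it is in category H1): it is a catalyst.
By R28 (it is volatile, it is classified as A1): it carries flag K.
By R31 (it requires a fume hood, it carries flag Z1): it has attribute F.
By R32 (it satisfies condition T, it is a catalyst): it has attribute K1.
By R13 (it carries flag K, it is an oxidizer): it is stored cold.
By R18 (it is stored cold, it carries flag L1): it is tagged X.
By R38 (it is tagged X, it is in state D, it is in category H1): it is classified as X1.
By R19 (it is classified as X1): it is classified as E1.
By R11 (it is classified as E1, it is in state B): it is classified as J.
By R26 (it is classified as J, it has attribute F, it has attribute K1): it is classified as L.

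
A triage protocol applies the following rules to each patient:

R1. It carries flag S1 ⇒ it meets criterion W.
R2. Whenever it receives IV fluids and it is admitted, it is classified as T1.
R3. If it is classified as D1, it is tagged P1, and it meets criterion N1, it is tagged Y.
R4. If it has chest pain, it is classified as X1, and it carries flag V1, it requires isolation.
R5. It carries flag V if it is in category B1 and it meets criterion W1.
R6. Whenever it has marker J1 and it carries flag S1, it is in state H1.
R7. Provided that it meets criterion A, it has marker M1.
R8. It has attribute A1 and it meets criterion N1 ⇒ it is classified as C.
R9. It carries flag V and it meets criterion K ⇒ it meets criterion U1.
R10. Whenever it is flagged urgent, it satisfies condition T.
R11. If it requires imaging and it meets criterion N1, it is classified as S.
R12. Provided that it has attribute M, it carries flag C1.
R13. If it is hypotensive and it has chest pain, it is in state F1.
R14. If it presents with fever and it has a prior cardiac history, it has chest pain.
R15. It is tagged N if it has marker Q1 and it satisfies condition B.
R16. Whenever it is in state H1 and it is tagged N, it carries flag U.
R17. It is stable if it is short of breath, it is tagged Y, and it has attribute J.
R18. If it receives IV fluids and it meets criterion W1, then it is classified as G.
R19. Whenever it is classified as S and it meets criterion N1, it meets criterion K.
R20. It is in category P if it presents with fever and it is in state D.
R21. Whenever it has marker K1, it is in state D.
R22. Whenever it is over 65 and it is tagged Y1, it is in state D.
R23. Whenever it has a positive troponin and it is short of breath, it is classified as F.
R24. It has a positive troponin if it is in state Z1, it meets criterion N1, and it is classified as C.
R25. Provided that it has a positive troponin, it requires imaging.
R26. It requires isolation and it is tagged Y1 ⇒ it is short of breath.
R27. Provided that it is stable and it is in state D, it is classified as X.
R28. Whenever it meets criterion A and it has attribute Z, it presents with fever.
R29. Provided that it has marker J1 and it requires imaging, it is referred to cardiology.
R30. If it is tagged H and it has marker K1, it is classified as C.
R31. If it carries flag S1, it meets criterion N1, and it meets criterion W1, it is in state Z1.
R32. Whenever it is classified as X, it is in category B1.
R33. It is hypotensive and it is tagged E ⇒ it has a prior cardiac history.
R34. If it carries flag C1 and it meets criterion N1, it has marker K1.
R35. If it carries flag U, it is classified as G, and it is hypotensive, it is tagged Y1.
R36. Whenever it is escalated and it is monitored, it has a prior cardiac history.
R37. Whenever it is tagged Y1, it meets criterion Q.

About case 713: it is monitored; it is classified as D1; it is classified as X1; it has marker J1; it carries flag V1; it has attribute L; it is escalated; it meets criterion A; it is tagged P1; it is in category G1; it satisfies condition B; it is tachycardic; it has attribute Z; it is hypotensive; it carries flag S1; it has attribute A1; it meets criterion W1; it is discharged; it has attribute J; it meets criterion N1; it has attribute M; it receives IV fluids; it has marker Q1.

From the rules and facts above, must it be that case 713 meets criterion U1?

By R3 (it is classified as D1, it is tagged P1, it meets criterion N1): it is tagged Y.
By R6 (it has marker J1, it carries flag S1): it is in state H1.
By R8 (it has attribute A1, it meets criterion N1): it is classified as C.
By R12 (it has attribute M): it carries flag C1.
By R15 (it has marker Q1, it satisfies condition B): it is tagged N.
By R16 (it is in state H1, it is tagged N): it carries flag U.
By R18 (it receives IV fluids, it meets criterion W1): it is classified as G.
By R28 (it meets criterion A, it has attribute Z): it presents with fever.
By R31 (it carries flag S1, it meets criterion N1, it meets criterion W1): it is in state Z1.
By R34 (it carries flag C1, it meets criterion N1): it has marker K1.
By R35 (it carries flag U, it is classified as G, it is hypotensive): it is tagged Y1.
By R36 (it is escalated, it is monitored): it has a prior cardiac history.
By R14 (it presents with fever, it has a prior cardiac history): it has chest pain.
By R21 (it has marker K1): it is in state D.
By R24 (it is in state Z1, it meets criterion N1, it is classified as C): it has a positive troponin.
By R25 (it has a positive troponin): it requires imaging.
By R4 (it has chest pain, it is classified as X1, it carries flag V1): it requires isolation.
By R11 (it requires imaging, it meets criterion N1): it is classified as S.
By R19 (it is classified as S, it meets criterion N1): it meets criterion K.
By R26 (it requires isolation, it is tagged Y1): it is short of breath.
By R17 (it is short of breath, it is tagged Y, it has attribute J): it is stable.
By R27 (it is stable, it is in state D): it is classified as X.
By R32 (it is classified as X): it is in category B1.
By R5 (it is in category B1, it meets criterion W1): it carries flag V.
By R9 (it carries flag V, it meets criterion K): it meets criterion U1.

Yes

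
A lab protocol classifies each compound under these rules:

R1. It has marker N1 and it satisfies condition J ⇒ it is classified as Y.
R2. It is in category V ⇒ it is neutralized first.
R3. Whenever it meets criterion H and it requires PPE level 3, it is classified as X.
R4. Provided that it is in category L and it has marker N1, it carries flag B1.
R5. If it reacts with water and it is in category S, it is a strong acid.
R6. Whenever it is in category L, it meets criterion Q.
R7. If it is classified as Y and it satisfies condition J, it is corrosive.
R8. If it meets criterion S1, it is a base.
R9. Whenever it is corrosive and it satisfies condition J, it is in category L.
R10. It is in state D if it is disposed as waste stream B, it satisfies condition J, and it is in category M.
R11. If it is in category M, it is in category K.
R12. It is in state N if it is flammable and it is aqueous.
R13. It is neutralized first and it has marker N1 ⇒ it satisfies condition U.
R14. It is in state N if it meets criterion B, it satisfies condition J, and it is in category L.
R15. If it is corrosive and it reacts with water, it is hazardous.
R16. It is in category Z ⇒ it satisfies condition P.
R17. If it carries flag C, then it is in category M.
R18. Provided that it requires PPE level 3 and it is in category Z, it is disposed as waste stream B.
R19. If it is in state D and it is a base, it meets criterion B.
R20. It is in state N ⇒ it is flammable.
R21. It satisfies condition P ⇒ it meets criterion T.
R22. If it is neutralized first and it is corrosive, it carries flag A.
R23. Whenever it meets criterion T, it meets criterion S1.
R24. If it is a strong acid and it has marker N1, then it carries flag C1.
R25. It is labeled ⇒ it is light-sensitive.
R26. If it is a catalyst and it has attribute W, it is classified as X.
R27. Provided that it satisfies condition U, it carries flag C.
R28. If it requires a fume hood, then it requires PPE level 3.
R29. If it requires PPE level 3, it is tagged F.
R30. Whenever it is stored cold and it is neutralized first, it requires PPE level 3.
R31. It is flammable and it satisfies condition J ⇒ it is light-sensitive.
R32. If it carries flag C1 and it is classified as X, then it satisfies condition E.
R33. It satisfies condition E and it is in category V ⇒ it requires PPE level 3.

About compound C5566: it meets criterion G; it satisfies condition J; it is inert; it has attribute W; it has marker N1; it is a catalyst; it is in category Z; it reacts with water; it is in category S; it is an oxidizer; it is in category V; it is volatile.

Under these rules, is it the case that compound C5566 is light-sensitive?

Yes

By R1 (it has marker N1, it satisfies condition J): it is classified as Y.
By R2 (it is in category V): it is neutralized first.
By R5 (it reacts with water, it is in category S): it is a strong acid.
By R7 (it is classified as Y, it satisfies condition J): it is corrosive.
By R9 (it is corrosive, it satisfies condition J): it is in category L.
By R13 (it is neutralized first, it has marker N1): it satisfies condition U.
By R16 (it is in category Z): it satisfies condition P.
By R21 (it satisfies condition P): it meets criterion T.
By R23 (it meets criterion T): it meets criterion S1.
By R24 (it is a strong acid, it has marker N1): it carries flag C1.
By R26 (it is a catalyst, it has attribute W): it is classified as X.
By R27 (it satisfies condition U): it carries flag C.
By R32 (it carries flag C1, it is classified as X): it satisfies condition E.
By R33 (it satisfies condition E, it is in category V): it requires PPE level 3.
By R8 (it meets criterion S1): it is a base.
By R17 (it carries flag C): it is in category M.
By R18 (it requires PPE level 3, it is in category Z): it is disposed as waste stream B.
By R10 (it is disposed as waste stream B, it satisfies condition J, it is in category M): it is in state D.
By R19 (it is in state D, it is a base): it meets criterion B.
By R14 (it meets criterion B, it satisfies condition J, it is in category L): it is in state N.
By R20 (it is in state N): it is flammable.
By R31 (it is flammable, it satisfies condition J): it is light-sensitive.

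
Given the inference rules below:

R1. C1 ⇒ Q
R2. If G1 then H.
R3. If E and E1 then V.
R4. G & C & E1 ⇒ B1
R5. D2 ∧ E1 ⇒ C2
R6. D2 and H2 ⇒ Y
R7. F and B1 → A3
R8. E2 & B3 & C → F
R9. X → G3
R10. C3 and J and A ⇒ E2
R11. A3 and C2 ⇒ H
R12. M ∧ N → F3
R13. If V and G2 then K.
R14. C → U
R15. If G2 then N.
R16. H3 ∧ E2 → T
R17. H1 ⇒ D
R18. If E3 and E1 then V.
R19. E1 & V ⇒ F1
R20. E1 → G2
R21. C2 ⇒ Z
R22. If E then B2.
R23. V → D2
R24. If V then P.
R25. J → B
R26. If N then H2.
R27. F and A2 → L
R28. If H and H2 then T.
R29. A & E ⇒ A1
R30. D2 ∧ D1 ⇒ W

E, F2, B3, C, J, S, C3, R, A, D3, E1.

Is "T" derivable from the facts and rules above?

No

Forward chaining from the given facts derives: V, E2, U, F1, G2, B2, D2, P, B, A1, C2, F, K, N, Z, H2, Y.
Rules concluding T: R16 needs H3; R28 needs H — none of these are established.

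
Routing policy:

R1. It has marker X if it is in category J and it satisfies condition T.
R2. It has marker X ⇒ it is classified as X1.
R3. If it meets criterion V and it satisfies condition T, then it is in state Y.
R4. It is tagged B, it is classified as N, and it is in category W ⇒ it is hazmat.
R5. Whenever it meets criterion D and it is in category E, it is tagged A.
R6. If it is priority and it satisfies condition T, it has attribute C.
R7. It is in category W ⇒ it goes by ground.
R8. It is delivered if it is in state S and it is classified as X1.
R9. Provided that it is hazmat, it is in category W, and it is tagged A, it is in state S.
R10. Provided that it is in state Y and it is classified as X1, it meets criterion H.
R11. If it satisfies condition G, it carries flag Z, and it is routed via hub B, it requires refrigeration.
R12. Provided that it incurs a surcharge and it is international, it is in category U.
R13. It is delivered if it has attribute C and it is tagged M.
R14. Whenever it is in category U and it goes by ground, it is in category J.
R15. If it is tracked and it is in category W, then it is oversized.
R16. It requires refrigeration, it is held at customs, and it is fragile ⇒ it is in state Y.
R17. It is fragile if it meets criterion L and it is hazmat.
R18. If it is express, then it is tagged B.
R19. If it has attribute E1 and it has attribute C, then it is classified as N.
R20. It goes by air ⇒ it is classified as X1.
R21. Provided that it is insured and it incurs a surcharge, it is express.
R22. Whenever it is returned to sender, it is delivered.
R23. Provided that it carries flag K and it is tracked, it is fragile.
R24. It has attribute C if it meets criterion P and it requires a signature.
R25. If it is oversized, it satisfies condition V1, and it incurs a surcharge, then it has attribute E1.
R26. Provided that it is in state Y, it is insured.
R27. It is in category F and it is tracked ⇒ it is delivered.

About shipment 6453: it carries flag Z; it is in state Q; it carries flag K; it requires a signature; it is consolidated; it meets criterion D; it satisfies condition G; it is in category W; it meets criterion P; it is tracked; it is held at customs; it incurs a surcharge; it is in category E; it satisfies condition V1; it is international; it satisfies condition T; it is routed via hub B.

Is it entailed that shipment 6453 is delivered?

By R5 (it meets criterion D, it is in category E): it is tagged A.
By R7 (it is in category W): it goes by ground.
By R11 (it satisfies condition G, it carries flag Z, it is routed via hub B): it requires refrigeration.
By R12 (it incurs a surcharge, it is international): it is in category U.
By R14 (it is in category U, it goes by ground): it is in category J.
By R15 (it is tracked, it is in category W): it is oversized.
By R23 (it carries flag K, it is tracked): it is fragile.
By R24 (it meets criterion P, it requires a signature): it has attribute C.
By R25 (it is oversized, it satisfies condition V1, it incurs a surcharge): it has attribute E1.
By R1 (it is in category J, it satisfies condition T): it has marker X.
By R2 (it has marker X): it is classified as X1.
By R16 (it requires refrigeration, it is held at customs, it is fragile): it is in state Y.
By R19 (it has attribute E1, it has attribute C): it is classified as N.
By R26 (it is in state Y): it is insured.
By R21 (it is insured, it incurs a surcharge): it is express.
By R18 (it is express): it is tagged B.
By R4 (it is tagged B, it is classified as N, it is in category W): it is hazmat.
By R9 (it is hazmat, it is in category W, it is tagged A): it is in state S.
By R8 (it is in state S, it is classified as X1): it is delivered.

Yes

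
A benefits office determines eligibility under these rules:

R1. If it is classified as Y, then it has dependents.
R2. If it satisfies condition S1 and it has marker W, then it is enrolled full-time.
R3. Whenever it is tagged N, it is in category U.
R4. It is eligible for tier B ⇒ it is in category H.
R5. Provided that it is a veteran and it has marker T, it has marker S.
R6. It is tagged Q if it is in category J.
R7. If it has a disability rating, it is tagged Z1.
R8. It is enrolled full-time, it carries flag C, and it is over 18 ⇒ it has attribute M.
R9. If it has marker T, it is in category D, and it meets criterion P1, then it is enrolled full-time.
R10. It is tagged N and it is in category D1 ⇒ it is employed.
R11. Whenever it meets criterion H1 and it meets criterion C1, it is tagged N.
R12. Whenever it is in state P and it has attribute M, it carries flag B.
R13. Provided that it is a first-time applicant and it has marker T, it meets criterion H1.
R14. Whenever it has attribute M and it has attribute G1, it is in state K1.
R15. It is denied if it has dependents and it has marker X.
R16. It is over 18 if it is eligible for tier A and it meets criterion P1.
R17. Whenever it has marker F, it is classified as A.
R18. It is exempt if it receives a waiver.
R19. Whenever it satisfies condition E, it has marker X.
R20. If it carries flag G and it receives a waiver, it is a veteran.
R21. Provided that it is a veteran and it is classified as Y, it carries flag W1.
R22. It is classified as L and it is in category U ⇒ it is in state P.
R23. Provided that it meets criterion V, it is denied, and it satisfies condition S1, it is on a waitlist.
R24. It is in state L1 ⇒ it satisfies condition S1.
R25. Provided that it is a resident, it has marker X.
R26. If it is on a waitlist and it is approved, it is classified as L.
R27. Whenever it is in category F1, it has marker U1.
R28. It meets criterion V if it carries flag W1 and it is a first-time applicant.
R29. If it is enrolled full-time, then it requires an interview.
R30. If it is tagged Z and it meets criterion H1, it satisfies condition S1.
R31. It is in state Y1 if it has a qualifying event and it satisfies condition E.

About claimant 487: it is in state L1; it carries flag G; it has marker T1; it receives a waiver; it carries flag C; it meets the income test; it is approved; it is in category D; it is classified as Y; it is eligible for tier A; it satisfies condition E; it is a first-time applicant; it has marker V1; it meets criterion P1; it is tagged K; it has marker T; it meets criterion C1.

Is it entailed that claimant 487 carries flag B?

By R1 (it is classified as Y): it has dependents.
By R9 (it has marker T, it is in category D, it meets criterion P1): it is enrolled full-time.
By R13 (it is a first-time applicant, it has marker T): it meets criterion H1.
By R16 (it is eligible for tier A, it meets criterion P1): it is over 18.
By R19 (it satisfies condition E): it has marker X.
By R20 (it carries flag G, it receives a waiver): it is a veteran.
By R21 (it is a veteran, it is classified as Y): it carries flag W1.
By R24 (it is in state L1): it satisfies condition S1.
By R28 (it carries flag W1, it is a first-time applicant): it meets criterion V.
By R8 (it is enrolled full-time, it carries flag C, it is over 18): it has attribute M.
By R11 (it meets criterion H1, it meets criterion C1): it is tagged N.
By R15 (it has dependents, it has marker X): it is denied.
By R23 (it meets criterion V, it is denied, it satisfies condition S1): it is on a waitlist.
By R26 (it is on a waitlist, it is approved): it is classified as L.
By R3 (it is tagged N): it is in category U.
By R22 (it is classified as L, it is in category U): it is in state P.
By R12 (it is in state P, it has attribute M): it carries flag B.

Yes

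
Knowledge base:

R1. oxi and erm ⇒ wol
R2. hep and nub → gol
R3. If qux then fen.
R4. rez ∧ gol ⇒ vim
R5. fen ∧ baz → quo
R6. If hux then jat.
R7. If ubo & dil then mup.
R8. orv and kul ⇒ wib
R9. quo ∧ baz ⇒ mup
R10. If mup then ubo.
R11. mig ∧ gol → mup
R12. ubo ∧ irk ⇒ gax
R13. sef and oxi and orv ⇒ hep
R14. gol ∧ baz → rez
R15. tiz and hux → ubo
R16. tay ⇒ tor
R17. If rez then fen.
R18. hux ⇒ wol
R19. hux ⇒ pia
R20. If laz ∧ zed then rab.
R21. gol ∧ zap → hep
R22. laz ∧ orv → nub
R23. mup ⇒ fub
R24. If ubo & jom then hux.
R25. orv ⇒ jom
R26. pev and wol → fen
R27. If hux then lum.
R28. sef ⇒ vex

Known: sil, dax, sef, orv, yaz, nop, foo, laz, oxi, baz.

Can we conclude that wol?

Yes

hep  (by R13: sef, oxi, orv)
nub  (by R22: laz, orv)
jom  (by R25: orv)
gol  (by R2: hep, nub)
rez  (by R14: gol, baz)
fen  (by R17: rez)
quo  (by R5: fen, baz)
mup  (by R9: quo, baz)
ubo  (by R10: mup)
hux  (by R24: ubo, jom)
wol  (by R18: hux)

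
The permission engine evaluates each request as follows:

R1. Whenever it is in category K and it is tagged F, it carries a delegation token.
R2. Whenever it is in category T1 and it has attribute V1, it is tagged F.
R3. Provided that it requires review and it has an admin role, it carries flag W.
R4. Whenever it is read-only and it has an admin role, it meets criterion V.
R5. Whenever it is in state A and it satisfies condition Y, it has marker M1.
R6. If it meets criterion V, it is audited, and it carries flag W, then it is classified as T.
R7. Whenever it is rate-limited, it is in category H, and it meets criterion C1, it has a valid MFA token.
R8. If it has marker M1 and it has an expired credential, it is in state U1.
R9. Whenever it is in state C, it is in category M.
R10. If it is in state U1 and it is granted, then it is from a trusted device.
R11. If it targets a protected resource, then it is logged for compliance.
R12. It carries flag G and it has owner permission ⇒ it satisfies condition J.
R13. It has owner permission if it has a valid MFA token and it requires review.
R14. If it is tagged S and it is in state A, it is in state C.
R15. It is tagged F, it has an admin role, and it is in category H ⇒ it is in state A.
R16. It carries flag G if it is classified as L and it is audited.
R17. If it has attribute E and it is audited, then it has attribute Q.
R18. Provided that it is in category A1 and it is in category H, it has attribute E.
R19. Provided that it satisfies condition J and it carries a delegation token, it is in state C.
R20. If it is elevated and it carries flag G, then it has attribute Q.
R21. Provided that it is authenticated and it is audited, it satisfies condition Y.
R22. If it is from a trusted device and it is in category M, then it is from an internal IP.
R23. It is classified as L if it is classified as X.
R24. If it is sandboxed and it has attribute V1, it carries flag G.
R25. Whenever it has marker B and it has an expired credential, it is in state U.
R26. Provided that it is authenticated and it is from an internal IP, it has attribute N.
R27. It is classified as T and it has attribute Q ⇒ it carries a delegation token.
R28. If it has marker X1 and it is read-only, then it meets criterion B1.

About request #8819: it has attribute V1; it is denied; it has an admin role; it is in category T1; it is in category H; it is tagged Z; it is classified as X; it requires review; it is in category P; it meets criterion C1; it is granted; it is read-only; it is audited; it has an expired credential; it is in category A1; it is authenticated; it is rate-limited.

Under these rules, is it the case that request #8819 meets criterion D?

Forward chaining from the given facts derives: is tagged F, carries flag W, meets criterion V, is classified as T, has a valid MFA token, has owner permission, is in state A, has attribute E, satisfies condition Y, is classified as L, has marker M1, is in state U1, is from a trusted device, carries flag G, has attribute Q, carries a delegation token, satisfies condition J, is in state C, is in category M, is from an internal IP, has attribute N.
No rule has "it meets criterion D" as its conclusion, and it is not among the given facts.

No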